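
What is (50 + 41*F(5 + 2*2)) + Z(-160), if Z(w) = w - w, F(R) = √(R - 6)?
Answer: 50 + 41*√3 ≈ 121.01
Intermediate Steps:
F(R) = √(-6 + R)
Z(w) = 0
(50 + 41*F(5 + 2*2)) + Z(-160) = (50 + 41*√(-6 + (5 + 2*2))) + 0 = (50 + 41*√(-6 + (5 + 4))) + 0 = (50 + 41*√(-6 + 9)) + 0 = (50 + 41*√3) + 0 = 50 + 41*√3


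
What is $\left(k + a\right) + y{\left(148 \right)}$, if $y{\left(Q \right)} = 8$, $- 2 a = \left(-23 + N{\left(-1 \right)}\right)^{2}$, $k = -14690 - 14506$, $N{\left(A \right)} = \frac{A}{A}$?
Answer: $-29430$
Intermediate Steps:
$N{\left(A \right)} = 1$
$k = -29196$
$a = -242$ ($a = - \frac{\left(-23 + 1\right)^{2}}{2} = - \frac{\left(-22\right)^{2}}{2} = \left(- \frac{1}{2}\right) 484 = -242$)
$\left(k + a\right) + y{\left(148 \right)} = \left(-29196 - 242\right) + 8 = -29438 + 8 = -29430$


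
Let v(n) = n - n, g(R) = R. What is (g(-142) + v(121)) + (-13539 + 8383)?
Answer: -5298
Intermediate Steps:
v(n) = 0
(g(-142) + v(121)) + (-13539 + 8383) = (-142 + 0) + (-13539 + 8383) = -142 - 5156 = -5298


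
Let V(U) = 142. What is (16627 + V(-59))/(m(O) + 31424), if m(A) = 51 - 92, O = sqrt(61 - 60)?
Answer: 16769/31383 ≈ 0.53433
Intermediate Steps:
O = 1 (O = sqrt(1) = 1)
m(A) = -41
(16627 + V(-59))/(m(O) + 31424) = (16627 + 142)/(-41 + 31424) = 16769/31383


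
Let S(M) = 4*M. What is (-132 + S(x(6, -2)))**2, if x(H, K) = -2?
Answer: 19600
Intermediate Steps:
(-132 + S(x(6, -2)))**2 = (-132 + 4*(-2))**2 = (-132 - 8)**2 = (-140)**2 = 19600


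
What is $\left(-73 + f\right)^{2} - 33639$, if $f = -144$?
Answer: $13450$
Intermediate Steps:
$\left(-73 + f\right)^{2} - 33639 = \left(-73 - 144\right)^{2} - 33639 = \left(-217\right)^{2} - 33639 = 47089 - 33639 = 13450$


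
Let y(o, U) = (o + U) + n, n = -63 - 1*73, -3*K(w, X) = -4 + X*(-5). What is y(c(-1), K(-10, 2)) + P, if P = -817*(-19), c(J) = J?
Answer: 46172/3 ≈ 15391.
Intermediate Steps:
K(w, X) = 4/3 + 5*X/3 (K(w, X) = -(-4 + X*(-5))/3 = -(-4 - 5*X)/3 = 4/3 + 5*X/3)
n = -136 (n = -63 - 73 = -136)
y(o, U) = -136 + U + o (y(o, U) = (o + U) - 136 = (U + o) - 136 = -136 + U + o)
P = 15523
y(c(-1), K(-10, 2)) + P = (-136 + (4/3 + (5/3)*2) - 1) + 15523 = (-136 + (4/3 + 10/3) - 1) + 15523 = (-136 + 14/3 - 1) + 15523 = -397/3 + 15523 = 46172/3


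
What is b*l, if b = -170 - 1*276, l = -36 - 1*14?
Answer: 22300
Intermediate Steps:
l = -50 (l = -36 - 14 = -50)
b = -446 (b = -170 - 276 = -446)
b*l = -446*(-50) = 22300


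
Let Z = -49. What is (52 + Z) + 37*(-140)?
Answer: -5177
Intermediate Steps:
(52 + Z) + 37*(-140) = (52 - 49) + 37*(-140) = 3 - 5180 = -5177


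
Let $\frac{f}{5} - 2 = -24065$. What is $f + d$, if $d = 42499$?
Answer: $-77816$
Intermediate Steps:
$f = -120315$ ($f = 10 + 5 \left(-24065\right) = 10 - 120325 = -120315$)
$f + d = -120315 + 42499 = -77816$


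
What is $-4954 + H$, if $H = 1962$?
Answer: $-2992$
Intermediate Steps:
$-4954 + H = -4954 + 1962 = -2992$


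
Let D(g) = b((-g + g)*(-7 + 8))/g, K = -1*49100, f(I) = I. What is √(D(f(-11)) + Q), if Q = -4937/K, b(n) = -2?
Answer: √823690307/54010 ≈ 0.53138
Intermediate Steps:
K = -49100
Q = 4937/49100 (Q = -4937/(-49100) = -4937*(-1/49100) = 4937/49100 ≈ 0.10055)
D(g) = -2/g
√(D(f(-11)) + Q) = √(-2/(-11) + 4937/49100) = √(-2*(-1/11) + 4937/49100) = √(2/11 + 4937/49100) = √(152507/540100) = √823690307/54010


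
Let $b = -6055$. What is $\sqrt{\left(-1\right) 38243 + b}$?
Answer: $3 i \sqrt{4922} \approx 210.47 i$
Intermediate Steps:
$\sqrt{\left(-1\right) 38243 + b} = \sqrt{\left(-1\right) 38243 - 6055} = \sqrt{-38243 - 6055} = \sqrt{-44298} = 3 i \sqrt{4922}$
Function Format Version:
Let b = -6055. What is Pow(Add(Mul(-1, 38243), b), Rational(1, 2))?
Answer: Mul(3, I, Pow(4922, Rational(1, 2))) ≈ Mul(210.47, I)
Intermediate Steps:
Pow(Add(Mul(-1, 38243), b), Rational(1, 2)) = Pow(Add(Mul(-1, 38243), -6055), Rational(1, 2)) = Pow(Add(-38243, -6055), Rational(1, 2)) = Pow(-44298, Rational(1, 2)) = Mul(3, I, Pow(4922, Rational(1, 2)))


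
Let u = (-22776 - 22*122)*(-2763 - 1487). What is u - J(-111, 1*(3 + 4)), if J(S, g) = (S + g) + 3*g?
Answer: 108205083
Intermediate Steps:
u = 108205000 (u = (-22776 - 2684)*(-4250) = -25460*(-4250) = 108205000)
J(S, g) = S + 4*g
u - J(-111, 1*(3 + 4)) = 108205000 - (-111 + 4*(1*(3 + 4))) = 108205000 - (-111 + 4*(1*7)) = 108205000 - (-111 + 4*7) = 108205000 - (-111 + 28) = 108205000 - 1*(-83) = 108205000 + 83 = 108205083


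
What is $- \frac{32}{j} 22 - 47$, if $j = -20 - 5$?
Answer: $- \frac{471}{25} \approx -18.84$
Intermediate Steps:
$j = -25$ ($j = -20 - 5 = -25$)
$- \frac{32}{j} 22 - 47 = - \frac{32}{-25} \cdot 22 - 47 = \left(-32\right) \left(- \frac{1}{25}\right) 22 - 47 = \frac{32}{25} \cdot 22 - 47 = \frac{704}{25} - 47 = - \frac{471}{25}$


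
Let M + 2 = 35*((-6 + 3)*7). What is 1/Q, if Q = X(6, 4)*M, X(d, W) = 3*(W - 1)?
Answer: -1/6633 ≈ -0.00015076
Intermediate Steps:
X(d, W) = -3 + 3*W (X(d, W) = 3*(-1 + W) = -3 + 3*W)
M = -737 (M = -2 + 35*((-6 + 3)*7) = -2 + 35*(-3*7) = -2 + 35*(-21) = -2 - 735 = -737)
Q = -6633 (Q = (-3 + 3*4)*(-737) = (-3 + 12)*(-737) = 9*(-737) = -6633)
1/Q = 1/(-6633) = -1/6633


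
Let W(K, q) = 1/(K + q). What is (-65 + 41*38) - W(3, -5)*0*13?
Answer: 1493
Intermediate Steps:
(-65 + 41*38) - W(3, -5)*0*13 = (-65 + 41*38) - 0/(3 - 5)*13 = (-65 + 1558) - 0/(-2)*13 = 1493 - (-1/2*0)*13 = 1493 - 0*13 = 1493 - 1*0 = 1493 + 0 = 1493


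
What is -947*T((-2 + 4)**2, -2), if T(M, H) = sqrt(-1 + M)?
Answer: -947*sqrt(3) ≈ -1640.3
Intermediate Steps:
-947*T((-2 + 4)**2, -2) = -947*sqrt(-1 + (-2 + 4)**2) = -947*sqrt(-1 + 2**2) = -947*sqrt(-1 + 4) = -947*sqrt(3)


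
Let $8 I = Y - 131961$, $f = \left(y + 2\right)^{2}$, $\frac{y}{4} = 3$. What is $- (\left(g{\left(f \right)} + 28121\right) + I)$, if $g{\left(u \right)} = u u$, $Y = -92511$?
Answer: $-38478$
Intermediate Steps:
$y = 12$ ($y = 4 \cdot 3 = 12$)
$f = 196$ ($f = \left(12 + 2\right)^{2} = 14^{2} = 196$)
$g{\left(u \right)} = u^{2}$
$I = -28059$ ($I = \frac{-92511 - 131961}{8} = \frac{1}{8} \left(-224472\right) = -28059$)
$- (\left(g{\left(f \right)} + 28121\right) + I) = - (\left(196^{2} + 28121\right) - 28059) = - (\left(38416 + 28121\right) - 28059) = - (66537 - 28059) = \left(-1\right) 38478 = -38478$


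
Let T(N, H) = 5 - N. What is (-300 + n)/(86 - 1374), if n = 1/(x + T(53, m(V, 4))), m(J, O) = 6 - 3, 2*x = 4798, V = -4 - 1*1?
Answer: 100757/432584 ≈ 0.23292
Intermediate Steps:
V = -5 (V = -4 - 1 = -5)
x = 2399 (x = (½)*4798 = 2399)
m(J, O) = 3
n = 1/2351 (n = 1/(2399 + (5 - 1*53)) = 1/(2399 + (5 - 53)) = 1/(2399 - 48) = 1/2351 ≈ 0.00042535)
(-300 + n)/(86 - 1374) = (-300 + 1/2351)/(86 - 1374) = -705299/2351/(-1288) = -705299/2351*(-1/1288) = 100757/432584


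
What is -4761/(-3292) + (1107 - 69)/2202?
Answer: 2316803/1208164 ≈ 1.9176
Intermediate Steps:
-4761/(-3292) + (1107 - 69)/2202 = -4761*(-1/3292) + 1038*(1/2202) = 4761/3292 + 173/367 = 2316803/1208164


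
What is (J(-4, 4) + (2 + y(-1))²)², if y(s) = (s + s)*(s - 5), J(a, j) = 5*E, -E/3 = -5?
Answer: 73441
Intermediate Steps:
E = 15 (E = -3*(-5) = 15)
J(a, j) = 75 (J(a, j) = 5*15 = 75)
y(s) = 2*s*(-5 + s) (y(s) = (2*s)*(-5 + s) = 2*s*(-5 + s))
(J(-4, 4) + (2 + y(-1))²)² = (75 + (2 + 2*(-1)*(-5 - 1))²)² = (75 + (2 + 2*(-1)*(-6))²)² = (75 + (2 + 12)²)² = (75 + 14²)² = (75 + 196)² = 271² = 73441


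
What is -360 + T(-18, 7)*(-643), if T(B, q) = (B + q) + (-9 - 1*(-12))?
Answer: 4784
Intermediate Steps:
T(B, q) = 3 + B + q (T(B, q) = (B + q) + (-9 + 12) = (B + q) + 3 = 3 + B + q)
-360 + T(-18, 7)*(-643) = -360 + (3 - 18 + 7)*(-643) = -360 - 8*(-643) = -360 + 5144 = 4784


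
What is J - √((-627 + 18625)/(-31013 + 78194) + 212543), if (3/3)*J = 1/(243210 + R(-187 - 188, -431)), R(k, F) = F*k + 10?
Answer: 1/404845 - √473131505886861/47181 ≈ -461.02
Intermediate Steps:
R(k, F) = 10 + F*k
J = 1/404845 (J = 1/(243210 + (10 - 431*(-187 - 188))) = 1/(243210 + (10 - 431*(-375))) = 1/(243210 + (10 + 161625)) = 1/(243210 + 161635) = 1/404845 ≈ 2.4701e-6)
J - √((-627 + 18625)/(-31013 + 78194) + 212543) = 1/404845 - √((-627 + 18625)/(-31013 + 78194) + 212543) = 1/404845 - √(17998/47181 + 212543) = 1/404845 - √(10028009281/47181) = 1/404845 - √473131505886861/47181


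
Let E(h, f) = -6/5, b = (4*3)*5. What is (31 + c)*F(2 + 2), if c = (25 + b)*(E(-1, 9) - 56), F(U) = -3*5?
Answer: 72465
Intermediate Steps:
b = 60 (b = 12*5 = 60)
E(h, f) = -6/5 (E(h, f) = -6*1/5 = -6/5)
F(U) = -15
c = -4862 (c = (25 + 60)*(-6/5 - 56) = 85*(-286/5) = -4862)
(31 + c)*F(2 + 2) = (31 - 4862)*(-15) = -4831*(-15) = 72465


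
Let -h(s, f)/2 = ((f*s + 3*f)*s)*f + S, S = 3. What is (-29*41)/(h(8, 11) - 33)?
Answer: 1189/21335 ≈ 0.055730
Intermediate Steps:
h(s, f) = -6 - 2*f*s*(3*f + f*s) (h(s, f) = -2*(((f*s + 3*f)*s)*f + 3) = -2*(((3*f + f*s)*s)*f + 3) = -2*((s*(3*f + f*s))*f + 3) = -2*(f*s*(3*f + f*s) + 3) = -2*(3 + f*s*(3*f + f*s)) = -6 - 2*f*s*(3*f + f*s))
(-29*41)/(h(8, 11) - 33) = (-29*41)/((-6 - 6*8*11² - 2*11²*8²) - 33) = -1189/((-6 - 6*8*121 - 2*121*64) - 33) = -1189/((-6 - 5808 - 15488) - 33) = -1189/(-21302 - 33) = -1189/(-21335) = -1189*(-1/21335) = 1189/21335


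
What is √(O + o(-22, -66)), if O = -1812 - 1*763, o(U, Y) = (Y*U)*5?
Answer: √4685 ≈ 68.447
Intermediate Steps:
o(U, Y) = 5*U*Y (o(U, Y) = (U*Y)*5 = 5*U*Y)
O = -2575 (O = -1812 - 763 = -2575)
√(O + o(-22, -66)) = √(-2575 + 5*(-22)*(-66)) = √(-2575 + 7260) = √4685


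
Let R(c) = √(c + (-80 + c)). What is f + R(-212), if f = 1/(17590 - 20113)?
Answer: -1/2523 + 6*I*√14 ≈ -0.00039635 + 22.45*I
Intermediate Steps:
f = -1/2523 (f = 1/(-2523) = -1/2523 ≈ -0.00039635)
R(c) = √(-80 + 2*c)
f + R(-212) = -1/2523 + √(-80 + 2*(-212)) = -1/2523 + √(-80 - 424) = -1/2523 + √(-504) = -1/2523 + 6*I*√14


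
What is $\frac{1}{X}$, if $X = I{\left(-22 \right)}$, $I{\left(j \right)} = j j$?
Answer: $\frac{1}{484} \approx 0.0020661$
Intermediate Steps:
$I{\left(j \right)} = j^{2}$
$X = 484$ ($X = \left(-22\right)^{2} = 484$)
$\frac{1}{X} = \frac{1}{484}$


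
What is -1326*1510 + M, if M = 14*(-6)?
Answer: -2002344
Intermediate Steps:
M = -84
-1326*1510 + M = -1326*1510 - 84 = -2002260 - 84 = -2002344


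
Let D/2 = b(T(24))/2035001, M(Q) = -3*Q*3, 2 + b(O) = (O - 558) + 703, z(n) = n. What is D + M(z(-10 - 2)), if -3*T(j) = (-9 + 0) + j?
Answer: 219780384/2035001 ≈ 108.00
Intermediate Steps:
T(j) = 3 - j/3 (T(j) = -((-9 + 0) + j)/3 = -(-9 + j)/3 = 3 - j/3)
b(O) = 143 + O (b(O) = -2 + ((O - 558) + 703) = -2 + ((-558 + O) + 703) = -2 + (145 + O) = 143 + O)
M(Q) = -9*Q
D = 276/2035001 (D = 2*((143 + (3 - ⅓*24))/2035001) = 2*((143 + (3 - 8))*(1/2035001)) = 2*((143 - 5)*(1/2035001)) = 2*(138*(1/2035001)) = 2*(138/2035001) = 276/2035001 ≈ 0.00013563)
D + M(z(-10 - 2)) = 276/2035001 - 9*(-10 - 2) = 276/2035001 - 9*(-12) = 276/2035001 + 108 = 219780384/2035001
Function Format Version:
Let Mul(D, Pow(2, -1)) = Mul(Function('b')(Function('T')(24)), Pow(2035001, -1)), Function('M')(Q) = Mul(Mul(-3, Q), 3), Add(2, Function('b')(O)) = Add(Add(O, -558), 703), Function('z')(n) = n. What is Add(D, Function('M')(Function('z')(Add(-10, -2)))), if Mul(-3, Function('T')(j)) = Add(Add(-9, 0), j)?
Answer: Rational(219780384, 2035001) ≈ 108.00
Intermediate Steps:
Function('T')(j) = Add(3, Mul(Rational(-1, 3), j)) (Function('T')(j) = Mul(Rational(-1, 3), Add(Add(-9, 0), j)) = Mul(Rational(-1, 3), Add(-9, j)) = Add(3, Mul(Rational(-1, 3), j)))
Function('b')(O) = Add(143, O) (Function('b')(O) = Add(-2, Add(Add(O, -558), 703)) = Add(-2, Add(Add(-558, O), 703)) = Add(-2, Add(145, O)) = Add(143, O))
Function('M')(Q) = Mul(-9, Q)
D = Rational(276, 2035001) (D = Mul(2, Mul(Add(143, Add(3, Mul(Rational(-1, 3), 24))), Pow(2035001, -1))) = Mul(2, Mul(Add(143, Add(3, -8)), Rational(1, 2035001))) = Mul(2, Mul(Add(143, -5), Rational(1, 2035001))) = Mul(2, Mul(138, Rational(1, 2035001))) = Mul(2, Rational(138, 2035001)) = Rational(276, 2035001) ≈ 0.00013563)
Add(D, Function('M')(Function('z')(Add(-10, -2)))) = Add(Rational(276, 2035001), Mul(-9, Add(-10, -2))) = Add(Rational(276, 2035001), Mul(-9, -12)) = Add(Rational(276, 2035001), 108) = Rational(219780384, 2035001)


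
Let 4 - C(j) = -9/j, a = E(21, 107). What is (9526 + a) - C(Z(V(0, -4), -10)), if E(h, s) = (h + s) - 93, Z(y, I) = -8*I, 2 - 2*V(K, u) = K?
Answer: 764551/80 ≈ 9556.9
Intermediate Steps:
V(K, u) = 1 - K/2
E(h, s) = -93 + h + s
a = 35 (a = -93 + 21 + 107 = 35)
C(j) = 4 + 9/j (C(j) = 4 - (-9)/j = 4 + 9/j)
(9526 + a) - C(Z(V(0, -4), -10)) = (9526 + 35) - (4 + 9/((-8*(-10)))) = 9561 - (4 + 9/80) = 9561 - 1*329/80 = 9561 - 329/80 = 764551/80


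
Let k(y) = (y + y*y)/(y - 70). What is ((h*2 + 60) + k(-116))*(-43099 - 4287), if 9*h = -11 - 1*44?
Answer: 316538480/279 ≈ 1.1345e+6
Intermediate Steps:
k(y) = (y + y²)/(-70 + y)
h = -55/9 (h = (-11 - 1*44)/9 = (-11 - 44)/9 = (⅑)*(-55) = -55/9 ≈ -6.1111)
((h*2 + 60) + k(-116))*(-43099 - 4287) = ((-55/9*2 + 60) - 116*(1 - 116)/(-70 - 116))*(-43099 - 4287) = ((-110/9 + 60) - 116*(-115)/(-186))*(-47386) = (430/9 - 116*(-1/186)*(-115))*(-47386) = (430/9 - 6670/93)*(-47386) = -6680/279*(-47386) = 316538480/279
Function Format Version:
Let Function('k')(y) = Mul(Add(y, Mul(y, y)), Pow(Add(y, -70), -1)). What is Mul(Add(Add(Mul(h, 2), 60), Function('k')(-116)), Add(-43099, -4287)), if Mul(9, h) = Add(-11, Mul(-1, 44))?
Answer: Rational(316538480, 279) ≈ 1.1345e+6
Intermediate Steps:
Function('k')(y) = Mul(Pow(Add(-70, y), -1), Add(y, Pow(y, 2))) (Function('k')(y) = Mul(Add(y, Pow(y, 2)), Pow(Add(-70, y), -1)) = Mul(Pow(Add(-70, y), -1), Add(y, Pow(y, 2))))
h = Rational(-55, 9) (h = Mul(Rational(1, 9), Add(-11, Mul(-1, 44))) = Mul(Rational(1, 9), Add(-11, -44)) = Mul(Rational(1, 9), -55) = Rational(-55, 9) ≈ -6.1111)
Mul(Add(Add(Mul(h, 2), 60), Function('k')(-116)), Add(-43099, -4287)) = Mul(Add(Add(Mul(Rational(-55, 9), 2), 60), Mul(-116, Pow(Add(-70, -116), -1), Add(1, -116))), Add(-43099, -4287)) = Mul(Add(Add(Rational(-110, 9), 60), Mul(-116, Pow(-186, -1), -115)), -47386) = Mul(Add(Rational(430, 9), Mul(-116, Rational(-1, 186), -115)), -47386) = Mul(Add(Rational(430, 9), Rational(-6670, 93)), -47386) = Mul(Rational(-6680, 279), -47386) = Rational(316538480, 279)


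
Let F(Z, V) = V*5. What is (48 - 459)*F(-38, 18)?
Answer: -36990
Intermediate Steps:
F(Z, V) = 5*V
(48 - 459)*F(-38, 18) = (48 - 459)*(5*18) = -411*90 = -36990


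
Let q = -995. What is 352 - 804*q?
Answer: 800332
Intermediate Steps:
352 - 804*q = 352 - 804*(-995) = 352 + 799980 = 800332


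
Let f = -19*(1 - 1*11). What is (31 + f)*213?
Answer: 47073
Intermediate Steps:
f = 190 (f = -19*(1 - 11) = -19*(-10) = 190)
(31 + f)*213 = (31 + 190)*213 = 221*213 = 47073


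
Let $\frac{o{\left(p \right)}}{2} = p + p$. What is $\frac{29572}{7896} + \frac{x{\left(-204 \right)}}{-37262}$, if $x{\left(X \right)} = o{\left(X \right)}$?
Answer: $\frac{138544375}{36777594} \approx 3.7671$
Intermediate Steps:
$o{\left(p \right)} = 4 p$ ($o{\left(p \right)} = 2 \left(p + p\right) = 2 \cdot 2 p = 4 p$)
$x{\left(X \right)} = 4 X$
$\frac{29572}{7896} + \frac{x{\left(-204 \right)}}{-37262} = \frac{29572}{7896} + \frac{4 \left(-204\right)}{-37262} = 29572 \cdot \frac{1}{7896} - - \frac{408}{18631} = \frac{7393}{1974} + \frac{408}{18631} = \frac{138544375}{36777594}$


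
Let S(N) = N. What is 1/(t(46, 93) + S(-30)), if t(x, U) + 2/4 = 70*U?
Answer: 2/12959 ≈ 0.00015433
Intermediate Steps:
t(x, U) = -1/2 + 70*U
1/(t(46, 93) + S(-30)) = 1/((-1/2 + 70*93) - 30) = 1/((-1/2 + 6510) - 30) = 1/(13019/2 - 30) = 1/(12959/2) = 2/12959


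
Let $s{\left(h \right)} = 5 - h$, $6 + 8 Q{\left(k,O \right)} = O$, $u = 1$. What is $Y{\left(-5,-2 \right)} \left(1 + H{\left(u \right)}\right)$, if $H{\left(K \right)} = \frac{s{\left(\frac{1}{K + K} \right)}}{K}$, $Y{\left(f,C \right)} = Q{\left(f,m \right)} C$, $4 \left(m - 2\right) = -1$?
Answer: $\frac{187}{32} \approx 5.8438$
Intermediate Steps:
$m = \frac{7}{4}$ ($m = 2 + \frac{1}{4} \left(-1\right) = 2 - \frac{1}{4} = \frac{7}{4} \approx 1.75$)
$Q{\left(k,O \right)} = - \frac{3}{4} + \frac{O}{8}$
$Y{\left(f,C \right)} = - \frac{17 C}{32}$ ($Y{\left(f,C \right)} = \left(- \frac{3}{4} + \frac{1}{8} \cdot \frac{7}{4}\right) C = \left(- \frac{3}{4} + \frac{7}{32}\right) C = - \frac{17 C}{32}$)
$H{\left(K \right)} = \frac{5 - \frac{1}{2 K}}{K}$ ($H{\left(K \right)} = \frac{5 - \frac{1}{K + K}}{K} = \frac{5 - \frac{1}{2 K}}{K}$)
$Y{\left(-5,-2 \right)} \left(1 + H{\left(u \right)}\right) = \left(- \frac{17}{32}\right) \left(-2\right) \left(1 + \frac{-1 + 10 \cdot 1}{2 \cdot 1}\right) = \frac{17 \left(1 + \frac{1}{2} \cdot 1 \left(-1 + 10\right)\right)}{16} = \frac{17 \left(1 + \frac{1}{2} \cdot 1 \cdot 9\right)}{16} = \frac{17 \left(1 + \frac{9}{2}\right)}{16} = \frac{17}{16} \cdot \frac{11}{2} = \frac{187}{32}$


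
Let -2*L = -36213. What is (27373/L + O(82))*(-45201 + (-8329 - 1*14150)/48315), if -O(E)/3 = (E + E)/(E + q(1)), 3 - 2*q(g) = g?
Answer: 9662251661963044/48406460295 ≈ 1.9961e+5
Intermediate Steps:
q(g) = 3/2 - g/2
L = 36213/2 (L = -½*(-36213) = 36213/2 ≈ 18107.)
O(E) = -6*E/(1 + E) (O(E) = -3*(E + E)/(E + (3/2 - ½*1)) = -3*2*E/(E + (3/2 - ½)) = -3*2*E/(E + 1) = -3*2*E/(1 + E) = -6*E/(1 + E))
(27373/L + O(82))*(-45201 + (-8329 - 1*14150)/48315) = (27373/(36213/2) - 6*82/(1 + 82))*(-45201 + (-8329 - 1*14150)/48315) = (27373*(2/36213) - 6*82/83)*(-45201 + (-8329 - 14150)*(1/48315)) = (54746/36213 - 6*82*1/83)*(-45201 - 22479*1/48315) = (54746/36213 - 492/83)*(-45201 - 7493/16105) = -13272878/3005679*(-727969598/16105) = 9662251661963044/48406460295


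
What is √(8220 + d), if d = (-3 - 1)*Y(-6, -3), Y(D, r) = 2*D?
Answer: 2*√2067 ≈ 90.929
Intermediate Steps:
d = 48 (d = (-3 - 1)*(2*(-6)) = -4*(-12) = 48)
√(8220 + d) = √(8220 + 48) = √8268 = 2*√2067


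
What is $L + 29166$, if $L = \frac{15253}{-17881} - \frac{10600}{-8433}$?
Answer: $\frac{4398015845569}{150790473} \approx 29166.0$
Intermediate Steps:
$L = \frac{60910051}{150790473}$ ($L = 15253 \left(- \frac{1}{17881}\right) - - \frac{10600}{8433} = - \frac{15253}{17881} + \frac{10600}{8433} = \frac{60910051}{150790473} \approx 0.40394$)
$L + 29166 = \frac{60910051}{150790473} + 29166 = \frac{4398015845569}{150790473}$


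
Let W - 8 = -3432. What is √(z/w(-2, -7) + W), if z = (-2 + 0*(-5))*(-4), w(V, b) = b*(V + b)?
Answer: 2*I*√377482/21 ≈ 58.514*I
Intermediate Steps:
W = -3424 (W = 8 - 3432 = -3424)
z = 8 (z = (-2 + 0)*(-4) = -2*(-4) = 8)
√(z/w(-2, -7) + W) = √(8/(-7*(-2 - 7)) - 3424) = √(8/(-7*(-9)) - 3424) = √(8/63 - 3424) = √(-215704/63) = 2*I*√377482/21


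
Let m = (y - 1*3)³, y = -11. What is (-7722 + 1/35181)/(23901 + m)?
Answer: -271667681/744324417 ≈ -0.36499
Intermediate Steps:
m = -2744 (m = (-11 - 1*3)³ = (-11 - 3)³ = (-14)³ = -2744)
(-7722 + 1/35181)/(23901 + m) = (-7722 + 1/35181)/(23901 - 2744) = (-7722 + 1/35181)/21157 = -271667681/35181*1/21157 = -271667681/744324417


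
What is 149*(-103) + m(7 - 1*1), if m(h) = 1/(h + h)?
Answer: -184163/12 ≈ -15347.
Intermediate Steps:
m(h) = 1/(2*h)
149*(-103) + m(7 - 1*1) = 149*(-103) + 1/(2*(7 - 1*1)) = -15347 + 1/(2*(7 - 1)) = -15347 + (½)/6 = -15347 + (½)*(⅙) = -15347 + 1/12 = -184163/12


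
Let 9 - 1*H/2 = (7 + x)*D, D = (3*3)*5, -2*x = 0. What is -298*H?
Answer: 182376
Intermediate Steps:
x = 0 (x = -1/2*0 = 0)
D = 45 (D = 9*5 = 45)
H = -612 (H = 18 - 2*(7 + 0)*45 = 18 - 14*45 = 18 - 2*315 = 18 - 630 = -612)
-298*H = -298*(-612) = 182376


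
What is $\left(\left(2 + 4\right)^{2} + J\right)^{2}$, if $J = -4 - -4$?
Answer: $1296$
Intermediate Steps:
$J = 0$ ($J = -4 + 4 = 0$)
$\left(\left(2 + 4\right)^{2} + J\right)^{2} = \left(\left(2 + 4\right)^{2} + 0\right)^{2} = \left(6^{2} + 0\right)^{2} = \left(36 + 0\right)^{2} = 36^{2} = 1296$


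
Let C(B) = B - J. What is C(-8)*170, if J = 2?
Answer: -1700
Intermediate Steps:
C(B) = -2 + B (C(B) = B - 1*2 = B - 2 = -2 + B)
C(-8)*170 = (-2 - 8)*170 = -10*170 = -1700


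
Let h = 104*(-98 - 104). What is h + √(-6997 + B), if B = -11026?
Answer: -21008 + I*√18023 ≈ -21008.0 + 134.25*I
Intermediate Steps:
h = -21008 (h = 104*(-202) = -21008)
h + √(-6997 + B) = -21008 + √(-6997 - 11026) = -21008 + √(-18023) = -21008 + I*√18023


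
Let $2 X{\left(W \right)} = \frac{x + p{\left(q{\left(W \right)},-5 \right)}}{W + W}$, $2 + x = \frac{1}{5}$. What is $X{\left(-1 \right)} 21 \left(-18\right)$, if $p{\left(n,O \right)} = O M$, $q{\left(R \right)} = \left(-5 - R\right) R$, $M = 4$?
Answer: $- \frac{20601}{10} \approx -2060.1$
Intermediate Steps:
$x = - \frac{9}{5}$ ($x = -2 + \frac{1}{5} = - \frac{9}{5} \approx -1.8$)
$q{\left(R \right)} = R \left(-5 - R\right)$
$p{\left(n,O \right)} = 4 O$ ($p{\left(n,O \right)} = O 4 = 4 O$)
$X{\left(W \right)} = - \frac{109}{20 W}$ ($X{\left(W \right)} = \frac{\left(- \frac{9}{5} + 4 \left(-5\right)\right) \frac{1}{W + W}}{2} = \frac{\left(- \frac{9}{5} - 20\right) \frac{1}{2 W}}{2} = \frac{\left(- \frac{109}{5}\right) \frac{1}{2 W}}{2} = \frac{\left(- \frac{109}{10}\right) \frac{1}{W}}{2} = - \frac{109}{20 W}$)
$X{\left(-1 \right)} 21 \left(-18\right) = - \frac{109}{20 \left(-1\right)} 21 \left(-18\right) = \left(- \frac{109}{20}\right) \left(-1\right) 21 \left(-18\right) = \frac{109}{20} \cdot 21 \left(-18\right) = \frac{2289}{20} \left(-18\right) = - \frac{20601}{10}$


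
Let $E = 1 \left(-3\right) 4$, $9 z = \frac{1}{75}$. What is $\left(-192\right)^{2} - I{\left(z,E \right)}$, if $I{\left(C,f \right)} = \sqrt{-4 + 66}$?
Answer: $36864 - \sqrt{62} \approx 36856.0$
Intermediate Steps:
$z = \frac{1}{675}$ ($z = \frac{1}{9 \cdot 75} = \frac{1}{9} \cdot \frac{1}{75} = \frac{1}{675} \approx 0.0014815$)
$E = -12$ ($E = \left(-3\right) 4 = -12$)
$I{\left(C,f \right)} = \sqrt{62}$
$\left(-192\right)^{2} - I{\left(z,E \right)} = \left(-192\right)^{2} - \sqrt{62} = 36864 - \sqrt{62}$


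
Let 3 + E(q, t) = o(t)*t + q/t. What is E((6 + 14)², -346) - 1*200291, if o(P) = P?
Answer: -13940194/173 ≈ -80579.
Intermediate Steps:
E(q, t) = -3 + t² + q/t (E(q, t) = -3 + (t*t + q/t) = -3 + (t² + q/t) = -3 + t² + q/t)
E((6 + 14)², -346) - 1*200291 = (-3 + (-346)² + (6 + 14)²/(-346)) - 1*200291 = (-3 + 119716 + 20²*(-1/346)) - 200291 = (-3 + 119716 + 400*(-1/346)) - 200291 = (-3 + 119716 - 200/173) - 200291 = 20710149/173 - 200291 = -13940194/173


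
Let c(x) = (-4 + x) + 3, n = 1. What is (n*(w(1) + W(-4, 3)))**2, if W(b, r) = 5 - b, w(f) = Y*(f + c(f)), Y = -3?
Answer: 36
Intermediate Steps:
c(x) = -1 + x
w(f) = 3 - 6*f (w(f) = -3*(f + (-1 + f)) = -3*(-1 + 2*f) = 3 - 6*f)
(n*(w(1) + W(-4, 3)))**2 = (1*((3 - 6*1) + (5 - 1*(-4))))**2 = (1*((3 - 6) + (5 + 4)))**2 = (1*(-3 + 9))**2 = (1*6)**2 = 6**2 = 36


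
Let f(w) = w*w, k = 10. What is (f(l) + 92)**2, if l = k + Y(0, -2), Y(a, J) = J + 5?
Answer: 68121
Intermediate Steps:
Y(a, J) = 5 + J
l = 13 (l = 10 + (5 - 2) = 10 + 3 = 13)
f(w) = w**2
(f(l) + 92)**2 = (13**2 + 92)**2 = (169 + 92)**2 = 261**2 = 68121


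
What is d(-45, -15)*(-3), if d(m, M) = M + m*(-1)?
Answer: -90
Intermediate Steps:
d(m, M) = M - m
d(-45, -15)*(-3) = (-15 - 1*(-45))*(-3) = (-15 + 45)*(-3) = 30*(-3) = -90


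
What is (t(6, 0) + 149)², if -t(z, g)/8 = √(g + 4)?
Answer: 17689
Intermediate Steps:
t(z, g) = -8*√(4 + g) (t(z, g) = -8*√(g + 4) = -8*√(4 + g))
(t(6, 0) + 149)² = (-8*√(4 + 0) + 149)² = (-8*√4 + 149)² = (-8*2 + 149)² = (-16 + 149)² = 133² = 17689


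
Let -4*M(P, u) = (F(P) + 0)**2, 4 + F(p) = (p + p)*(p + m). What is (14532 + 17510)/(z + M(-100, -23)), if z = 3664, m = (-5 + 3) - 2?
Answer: -433/1461010 ≈ -0.00029637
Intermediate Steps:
m = -4 (m = -2 - 2 = -4)
F(p) = -4 + 2*p*(-4 + p) (F(p) = -4 + (p + p)*(p - 4) = -4 + (2*p)*(-4 + p) = -4 + 2*p*(-4 + p))
M(P, u) = -(-4 - 8*P + 2*P**2)**2/4 (M(P, u) = -((-4 - 8*P + 2*P**2) + 0)**2/4 = -(-4 - 8*P + 2*P**2)**2/4)
(14532 + 17510)/(z + M(-100, -23)) = (14532 + 17510)/(3664 - (2 - 1*(-100)**2 + 4*(-100))**2) = 32042/(3664 - (2 - 1*10000 - 400)**2) = 32042/(3664 - (2 - 10000 - 400)**2) = 32042/(3664 - 1*(-10398)**2) = 32042/(3664 - 1*108118404) = 32042/(3664 - 108118404) = 32042/(-108114740) = 32042*(-1/108114740) = -433/1461010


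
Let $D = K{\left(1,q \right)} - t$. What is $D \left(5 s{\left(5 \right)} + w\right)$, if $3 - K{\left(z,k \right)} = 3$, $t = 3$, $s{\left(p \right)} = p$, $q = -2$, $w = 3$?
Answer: $-84$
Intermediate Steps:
$K{\left(z,k \right)} = 0$ ($K{\left(z,k \right)} = 3 - 3 = 0$)
$D = -3$ ($D = 0 - 3 = -3$)
$D \left(5 s{\left(5 \right)} + w\right) = - 3 \left(5 \cdot 5 + 3\right) = - 3 \left(25 + 3\right) = \left(-3\right) 28 = -84$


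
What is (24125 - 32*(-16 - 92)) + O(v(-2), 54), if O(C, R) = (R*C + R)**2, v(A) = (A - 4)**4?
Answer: 4905349025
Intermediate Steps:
v(A) = (-4 + A)**4
O(C, R) = (R + C*R)**2 (O(C, R) = (C*R + R)**2 = (R + C*R)**2)
(24125 - 32*(-16 - 92)) + O(v(-2), 54) = (24125 - 32*(-16 - 92)) + 54**2*(1 + (-4 - 2)**4)**2 = (24125 - 32*(-108)) + 2916*(1 + (-6)**4)**2 = (24125 + 3456) + 2916*(1 + 1296)**2 = 27581 + 2916*1297**2 = 27581 + 2916*1682209 = 27581 + 4905321444 = 4905349025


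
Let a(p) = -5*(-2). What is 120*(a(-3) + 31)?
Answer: 4920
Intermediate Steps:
a(p) = 10
120*(a(-3) + 31) = 120*(10 + 31) = 120*41 = 4920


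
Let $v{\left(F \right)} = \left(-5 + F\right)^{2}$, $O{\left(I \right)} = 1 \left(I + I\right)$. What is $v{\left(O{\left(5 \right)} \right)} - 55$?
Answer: $-30$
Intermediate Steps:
$O{\left(I \right)} = 2 I$ ($O{\left(I \right)} = 1 \cdot 2 I = 2 I$)
$v{\left(O{\left(5 \right)} \right)} - 55 = \left(-5 + 2 \cdot 5\right)^{2} - 55 = \left(-5 + 10\right)^{2} - 55 = 5^{2} - 55 = 25 - 55 = -30$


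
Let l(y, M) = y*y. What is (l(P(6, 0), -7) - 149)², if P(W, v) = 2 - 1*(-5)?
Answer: 10000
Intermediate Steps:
P(W, v) = 7 (P(W, v) = 2 + 5 = 7)
l(y, M) = y²
(l(P(6, 0), -7) - 149)² = (7² - 149)² = (49 - 149)² = (-100)² = 10000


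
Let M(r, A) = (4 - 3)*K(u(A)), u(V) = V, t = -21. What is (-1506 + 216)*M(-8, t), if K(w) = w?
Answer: 27090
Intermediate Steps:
M(r, A) = A (M(r, A) = (4 - 3)*A = 1*A = A)
(-1506 + 216)*M(-8, t) = (-1506 + 216)*(-21) = -1290*(-21) = 27090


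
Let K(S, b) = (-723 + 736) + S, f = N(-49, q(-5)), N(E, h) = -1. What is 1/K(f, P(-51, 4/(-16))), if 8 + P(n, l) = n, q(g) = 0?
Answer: 1/12 ≈ 0.083333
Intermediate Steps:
P(n, l) = -8 + n
f = -1
K(S, b) = 13 + S
1/K(f, P(-51, 4/(-16))) = 1/(13 - 1) = 1/12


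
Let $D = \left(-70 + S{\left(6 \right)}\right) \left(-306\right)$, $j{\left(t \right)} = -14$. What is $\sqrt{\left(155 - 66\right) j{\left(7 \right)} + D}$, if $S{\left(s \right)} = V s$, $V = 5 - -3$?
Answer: $\sqrt{5486} \approx 74.068$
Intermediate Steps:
$V = 8$ ($V = 5 + 3 = 8$)
$S{\left(s \right)} = 8 s$
$D = 6732$ ($D = \left(-70 + 8 \cdot 6\right) \left(-306\right) = \left(-70 + 48\right) \left(-306\right) = \left(-22\right) \left(-306\right) = 6732$)
$\sqrt{\left(155 - 66\right) j{\left(7 \right)} + D} = \sqrt{\left(155 - 66\right) \left(-14\right) + 6732} = \sqrt{89 \left(-14\right) + 6732} = \sqrt{-1246 + 6732} = \sqrt{5486}$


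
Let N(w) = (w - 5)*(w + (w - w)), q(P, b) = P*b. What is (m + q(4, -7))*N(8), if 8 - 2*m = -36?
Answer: -144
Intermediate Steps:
N(w) = w*(-5 + w) (N(w) = (-5 + w)*(w + 0) = (-5 + w)*w = w*(-5 + w))
m = 22 (m = 4 - ½*(-36) = 4 + 18 = 22)
(m + q(4, -7))*N(8) = (22 + 4*(-7))*(8*(-5 + 8)) = (22 - 28)*(8*3) = -6*24 = -144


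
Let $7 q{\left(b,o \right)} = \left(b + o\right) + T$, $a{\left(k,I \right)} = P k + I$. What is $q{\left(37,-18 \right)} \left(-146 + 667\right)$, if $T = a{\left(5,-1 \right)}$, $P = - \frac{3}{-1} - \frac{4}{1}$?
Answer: $\frac{6773}{7} \approx 967.57$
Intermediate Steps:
$P = -1$ ($P = \left(-3\right) \left(-1\right) - 4 = 3 - 4 = -1$)
$a{\left(k,I \right)} = I - k$ ($a{\left(k,I \right)} = - k + I = I - k$)
$T = -6$ ($T = -1 - 5 = -6$)
$q{\left(b,o \right)} = - \frac{6}{7} + \frac{b}{7} + \frac{o}{7}$ ($q{\left(b,o \right)} = \frac{\left(b + o\right) - 6}{7} = \frac{-6 + b + o}{7} = - \frac{6}{7} + \frac{b}{7} + \frac{o}{7}$)
$q{\left(37,-18 \right)} \left(-146 + 667\right) = \left(- \frac{6}{7} + \frac{1}{7} \cdot 37 + \frac{1}{7} \left(-18\right)\right) \left(-146 + 667\right) = \left(- \frac{6}{7} + \frac{37}{7} - \frac{18}{7}\right) 521 = \frac{13}{7} \cdot 521 = \frac{6773}{7}$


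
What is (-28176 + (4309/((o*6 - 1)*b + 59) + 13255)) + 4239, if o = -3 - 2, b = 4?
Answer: -698639/65 ≈ -10748.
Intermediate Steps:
o = -5
(-28176 + (4309/((o*6 - 1)*b + 59) + 13255)) + 4239 = (-28176 + (4309/((-5*6 - 1)*4 + 59) + 13255)) + 4239 = (-28176 + (4309/((-30 - 1)*4 + 59) + 13255)) + 4239 = (-28176 + (4309/(-31*4 + 59) + 13255)) + 4239 = (-28176 + (4309/(-124 + 59) + 13255)) + 4239 = (-28176 + (4309/(-65) + 13255)) + 4239 = (-28176 + (4309*(-1/65) + 13255)) + 4239 = (-28176 + (-4309/65 + 13255)) + 4239 = (-28176 + 857266/65) + 4239 = -974174/65 + 4239 = -698639/65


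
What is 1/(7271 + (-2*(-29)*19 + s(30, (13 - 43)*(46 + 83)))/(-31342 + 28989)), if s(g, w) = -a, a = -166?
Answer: 2353/17107395 ≈ 0.00013754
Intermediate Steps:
s(g, w) = 166 (s(g, w) = -1*(-166) = 166)
1/(7271 + (-2*(-29)*19 + s(30, (13 - 43)*(46 + 83)))/(-31342 + 28989)) = 1/(7271 + (-2*(-29)*19 + 166)/(-31342 + 28989)) = 1/(7271 + (58*19 + 166)/(-2353)) = 1/(7271 + (1102 + 166)*(-1/2353)) = 1/(7271 + 1268*(-1/2353)) = 1/(7271 - 1268/2353) = 1/(17107395/2353) = 2353/17107395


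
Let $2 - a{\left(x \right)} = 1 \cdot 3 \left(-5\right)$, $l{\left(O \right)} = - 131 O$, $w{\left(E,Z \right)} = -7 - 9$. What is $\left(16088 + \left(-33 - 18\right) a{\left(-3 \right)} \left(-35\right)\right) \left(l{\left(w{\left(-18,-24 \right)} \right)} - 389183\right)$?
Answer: $-17973610671$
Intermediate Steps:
$w{\left(E,Z \right)} = -16$ ($w{\left(E,Z \right)} = -7 - 9 = -16$)
$a{\left(x \right)} = 17$ ($a{\left(x \right)} = 2 - 1 \cdot 3 \left(-5\right) = 2 - 3 \left(-5\right) = 2 - -15 = 2 + 15 = 17$)
$\left(16088 + \left(-33 - 18\right) a{\left(-3 \right)} \left(-35\right)\right) \left(l{\left(w{\left(-18,-24 \right)} \right)} - 389183\right) = \left(16088 + \left(-33 - 18\right) 17 \left(-35\right)\right) \left(\left(-131\right) \left(-16\right) - 389183\right) = \left(16088 + \left(-33 - 18\right) 17 \left(-35\right)\right) \left(2096 - 389183\right) = \left(16088 + \left(-51\right) 17 \left(-35\right)\right) \left(-387087\right) = \left(16088 - -30345\right) \left(-387087\right) = \left(16088 + 30345\right) \left(-387087\right) = 46433 \left(-387087\right) = -17973610671$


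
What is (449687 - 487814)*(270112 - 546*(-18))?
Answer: -10673272380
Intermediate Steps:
(449687 - 487814)*(270112 - 546*(-18)) = -38127*(270112 + 9828) = -38127*279940 = -10673272380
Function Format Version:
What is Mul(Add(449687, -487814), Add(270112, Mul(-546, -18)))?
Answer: -10673272380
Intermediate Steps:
Mul(Add(449687, -487814), Add(270112, Mul(-546, -18))) = Mul(-38127, Add(270112, 9828)) = Mul(-38127, 279940) = -10673272380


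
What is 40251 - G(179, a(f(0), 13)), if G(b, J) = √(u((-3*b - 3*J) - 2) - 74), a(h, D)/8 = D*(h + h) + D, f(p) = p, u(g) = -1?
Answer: 40251 - 5*I*√3 ≈ 40251.0 - 8.6602*I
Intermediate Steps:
a(h, D) = 8*D + 16*D*h (a(h, D) = 8*(D*(h + h) + D) = 8*(D*(2*h) + D) = 8*(2*D*h + D) = 8*(D + 2*D*h) = 8*D + 16*D*h)
G(b, J) = 5*I*√3 (G(b, J) = √(-1 - 74) = √(-75) = 5*I*√3)
40251 - G(179, a(f(0), 13)) = 40251 - 5*I*√3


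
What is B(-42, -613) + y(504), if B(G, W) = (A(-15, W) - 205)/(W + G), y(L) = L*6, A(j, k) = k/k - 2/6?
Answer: 5942773/1965 ≈ 3024.3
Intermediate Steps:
A(j, k) = 2/3 (A(j, k) = 1 - 2*1/6 = 1 - 1/3 = 2/3)
y(L) = 6*L
B(G, W) = -613/(3*(G + W)) (B(G, W) = (2/3 - 205)/(W + G) = -613/(3*(G + W)))
B(-42, -613) + y(504) = -613/(3*(-42) + 3*(-613)) + 6*504 = -613/(-126 - 1839) + 3024 = -613/(-1965) + 3024 = -613*(-1/1965) + 3024 = 613/1965 + 3024 = 5942773/1965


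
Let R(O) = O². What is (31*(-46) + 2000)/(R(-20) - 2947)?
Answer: -574/2547 ≈ -0.22536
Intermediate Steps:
(31*(-46) + 2000)/(R(-20) - 2947) = (31*(-46) + 2000)/((-20)² - 2947) = (-1426 + 2000)/(400 - 2947) = 574/(-2547) = 574*(-1/2547) = -574/2547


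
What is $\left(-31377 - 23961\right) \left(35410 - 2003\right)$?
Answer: $-1848676566$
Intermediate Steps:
$\left(-31377 - 23961\right) \left(35410 - 2003\right) = \left(-55338\right) 33407 = -1848676566$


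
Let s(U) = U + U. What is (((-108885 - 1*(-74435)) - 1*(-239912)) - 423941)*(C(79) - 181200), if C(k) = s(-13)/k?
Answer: 3127488869654/79 ≈ 3.9588e+10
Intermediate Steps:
s(U) = 2*U
C(k) = -26/k (C(k) = (2*(-13))/k = -26/k)
(((-108885 - 1*(-74435)) - 1*(-239912)) - 423941)*(C(79) - 181200) = (((-108885 - 1*(-74435)) - 1*(-239912)) - 423941)*(-26/79 - 181200) = (((-108885 + 74435) + 239912) - 423941)*(-26*1/79 - 181200) = ((-34450 + 239912) - 423941)*(-26/79 - 181200) = (205462 - 423941)*(-14314826/79) = -218479*(-14314826/79) = 3127488869654/79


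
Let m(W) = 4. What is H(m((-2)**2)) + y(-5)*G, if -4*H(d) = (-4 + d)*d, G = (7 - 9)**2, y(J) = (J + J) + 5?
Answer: -20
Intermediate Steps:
y(J) = 5 + 2*J (y(J) = 2*J + 5 = 5 + 2*J)
G = 4 (G = (-2)**2 = 4)
H(d) = -d*(-4 + d)/4 (H(d) = -(-4 + d)*d/4 = -d*(-4 + d)/4)
H(m((-2)**2)) + y(-5)*G = (1/4)*4*(4 - 1*4) + (5 + 2*(-5))*4 = (1/4)*4*(4 - 4) + (5 - 10)*4 = (1/4)*4*0 - 5*4 = 0 - 20 = -20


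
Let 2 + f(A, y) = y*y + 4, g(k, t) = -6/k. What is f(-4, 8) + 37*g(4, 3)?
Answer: 21/2 ≈ 10.500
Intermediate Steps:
f(A, y) = 2 + y² (f(A, y) = -2 + (y*y + 4) = -2 + (y² + 4) = -2 + (4 + y²) = 2 + y²)
f(-4, 8) + 37*g(4, 3) = (2 + 8²) + 37*(-6/4) = (2 + 64) + 37*(-6*¼) = 66 + 37*(-3/2) = 66 - 111/2 = 21/2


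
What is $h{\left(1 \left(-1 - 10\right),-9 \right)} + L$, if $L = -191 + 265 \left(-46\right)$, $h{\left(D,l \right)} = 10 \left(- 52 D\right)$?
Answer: $-6661$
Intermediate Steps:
$h{\left(D,l \right)} = - 520 D$
$L = -12381$ ($L = -191 - 12190 = -12381$)
$h{\left(1 \left(-1 - 10\right),-9 \right)} + L = - 520 \cdot 1 \left(-1 - 10\right) - 12381 = - 520 \cdot 1 \left(-11\right) - 12381 = \left(-520\right) \left(-11\right) - 12381 = 5720 - 12381 = -6661$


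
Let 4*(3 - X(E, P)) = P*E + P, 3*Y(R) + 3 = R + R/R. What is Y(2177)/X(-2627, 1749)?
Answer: 1450/2296443 ≈ 0.00063141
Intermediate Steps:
Y(R) = -⅔ + R/3 (Y(R) = -1 + (R + R/R)/3 = -1 + (R + 1)/3 = -1 + (1 + R)/3 = -1 + (⅓ + R/3) = -⅔ + R/3)
X(E, P) = 3 - P/4 - E*P/4 (X(E, P) = 3 - (P*E + P)/4 = 3 - (E*P + P)/4 = 3 - (P + E*P)/4 = 3 + (-P/4 - E*P/4) = 3 - P/4 - E*P/4)
Y(2177)/X(-2627, 1749) = (-⅔ + (⅓)*2177)/(3 - ¼*1749 - ¼*(-2627)*1749) = (-⅔ + 2177/3)/(3 - 1749/4 + 4594623/4) = 725/(2296443/2) = 725*(2/2296443) = 1450/2296443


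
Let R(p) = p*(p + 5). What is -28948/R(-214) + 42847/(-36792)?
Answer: -212959267/117539928 ≈ -1.8118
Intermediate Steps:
R(p) = p*(5 + p)
-28948/R(-214) + 42847/(-36792) = -28948*(-1/(214*(5 - 214))) + 42847/(-36792) = -28948/((-214*(-209))) + 42847*(-1/36792) = -28948/44726 - 6121/5256 = -28948*1/44726 - 6121/5256 = -14474/22363 - 6121/5256 = -212959267/117539928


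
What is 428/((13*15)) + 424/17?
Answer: 89956/3315 ≈ 27.136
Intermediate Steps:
428/((13*15)) + 424/17 = 428/195 + 424*(1/17) = 428*(1/195) + 424/17 = 428/195 + 424/17 = 89956/3315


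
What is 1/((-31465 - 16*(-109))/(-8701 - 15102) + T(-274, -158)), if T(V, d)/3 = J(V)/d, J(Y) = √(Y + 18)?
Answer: 1471729659361/1946421054555 + 358080335288*I/1946421054555 ≈ 0.75612 + 0.18397*I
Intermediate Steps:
J(Y) = √(18 + Y)
T(V, d) = 3*√(18 + V)/d (T(V, d) = 3*(√(18 + V)/d) = 3*√(18 + V)/d)
1/((-31465 - 16*(-109))/(-8701 - 15102) + T(-274, -158)) = 1/((-31465 - 16*(-109))/(-8701 - 15102) + 3*√(18 - 274)/(-158)) = 1/((-31465 + 1744)/(-23803) + 3*(-1/158)*√(-256)) = 1/(-29721*(-1/23803) + 3*(-1/158)*(16*I)) = 1/(29721/23803 - 24*I/79) = 3536043310969*(29721/23803 + 24*I/79)/5839263163665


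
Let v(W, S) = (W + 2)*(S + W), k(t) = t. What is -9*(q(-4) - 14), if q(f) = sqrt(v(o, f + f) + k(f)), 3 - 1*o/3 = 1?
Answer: 126 - 18*I*sqrt(5) ≈ 126.0 - 40.249*I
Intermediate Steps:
o = 6 (o = 9 - 3*1 = 9 - 3 = 6)
v(W, S) = (2 + W)*(S + W)
q(f) = sqrt(48 + 17*f) (q(f) = sqrt((6**2 + 2*(f + f) + 2*6 + (f + f)*6) + f) = sqrt((36 + 2*(2*f) + 12 + (2*f)*6) + f) = sqrt((36 + 4*f + 12 + 12*f) + f) = sqrt((48 + 16*f) + f) = sqrt(48 + 17*f))
-9*(q(-4) - 14) = -9*(sqrt(48 + 17*(-4)) - 14) = -9*(sqrt(48 - 68) - 14) = -9*(sqrt(-20) - 14) = -9*(2*I*sqrt(5) - 14) = -9*(-14 + 2*I*sqrt(5)) = 126 - 18*I*sqrt(5)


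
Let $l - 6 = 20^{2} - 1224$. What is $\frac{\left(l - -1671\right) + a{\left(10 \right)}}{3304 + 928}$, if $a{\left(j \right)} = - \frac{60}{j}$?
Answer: $\frac{847}{4232} \approx 0.20014$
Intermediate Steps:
$l = -818$ ($l = 6 - \left(1224 - 20^{2}\right) = 6 + \left(400 - 1224\right) = 6 - 824 = -818$)
$\frac{\left(l - -1671\right) + a{\left(10 \right)}}{3304 + 928} = \frac{\left(-818 - -1671\right) - \frac{60}{10}}{3304 + 928} = \frac{\left(-818 + 1671\right) - 6}{4232} = \left(853 - 6\right) \frac{1}{4232} = 847 \cdot \frac{1}{4232} = \frac{847}{4232}$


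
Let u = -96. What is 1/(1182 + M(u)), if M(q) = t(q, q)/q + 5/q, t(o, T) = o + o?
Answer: 96/113659 ≈ 0.00084463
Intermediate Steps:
t(o, T) = 2*o
M(q) = 2 + 5/q (M(q) = (2*q)/q + 5/q = 2 + 5/q)
1/(1182 + M(u)) = 1/(1182 + (2 + 5/(-96))) = 1/(1182 + (2 + 5*(-1/96))) = 1/(1182 + (2 - 5/96)) = 1/(1182 + 187/96) = 1/(113659/96) = 96/113659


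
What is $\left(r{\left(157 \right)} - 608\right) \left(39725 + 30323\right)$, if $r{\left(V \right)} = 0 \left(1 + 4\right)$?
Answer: $-42589184$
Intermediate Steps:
$r{\left(V \right)} = 0$ ($r{\left(V \right)} = 0 \cdot 5 = 0$)
$\left(r{\left(157 \right)} - 608\right) \left(39725 + 30323\right) = \left(0 - 608\right) \left(39725 + 30323\right) = \left(-608\right) 70048 = -42589184$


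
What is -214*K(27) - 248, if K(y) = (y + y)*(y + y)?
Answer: -624272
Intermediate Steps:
K(y) = 4*y² (K(y) = (2*y)*(2*y) = 4*y²)
-214*K(27) - 248 = -856*27² - 248 = -856*729 - 248 = -214*2916 - 248 = -624024 - 248 = -624272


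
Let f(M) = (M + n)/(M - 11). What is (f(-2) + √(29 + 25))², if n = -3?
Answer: 9151/169 + 30*√6/13 ≈ 59.801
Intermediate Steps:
f(M) = (-3 + M)/(-11 + M) (f(M) = (M - 3)/(M - 11) = (-3 + M)/(-11 + M))
(f(-2) + √(29 + 25))² = ((-3 - 2)/(-11 - 2) + √(29 + 25))² = (-5/(-13) + √54)² = (-1/13*(-5) + 3*√6)² = (5/13 + 3*√6)²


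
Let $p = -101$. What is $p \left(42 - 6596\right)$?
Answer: $661954$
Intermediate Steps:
$p \left(42 - 6596\right) = - 101 \left(42 - 6596\right) = \left(-101\right) \left(-6554\right) = 661954$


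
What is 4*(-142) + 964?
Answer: 396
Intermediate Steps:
4*(-142) + 964 = -568 + 964 = 396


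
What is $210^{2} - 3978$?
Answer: $40122$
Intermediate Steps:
$210^{2} - 3978 = 44100 - 3978 = 40122$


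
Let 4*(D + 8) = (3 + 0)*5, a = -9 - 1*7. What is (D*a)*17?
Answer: 1156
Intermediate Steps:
a = -16 (a = -9 - 7 = -16)
D = -17/4 (D = -8 + ((3 + 0)*5)/4 = -8 + (3*5)/4 = -8 + (¼)*15 = -8 + 15/4 = -17/4 ≈ -4.2500)
(D*a)*17 = -17/4*(-16)*17 = 68*17 = 1156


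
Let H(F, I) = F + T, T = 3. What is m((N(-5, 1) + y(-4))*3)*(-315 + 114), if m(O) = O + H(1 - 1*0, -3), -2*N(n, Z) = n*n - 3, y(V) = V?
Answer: 8241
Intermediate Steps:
H(F, I) = 3 + F (H(F, I) = F + 3 = 3 + F)
N(n, Z) = 3/2 - n²/2 (N(n, Z) = -(n*n - 3)/2 = -(n² - 3)/2 = -(-3 + n²)/2 = 3/2 - n²/2)
m(O) = 4 + O (m(O) = O + (3 + (1 - 1*0)) = O + (3 + (1 + 0)) = O + (3 + 1) = O + 4 = 4 + O)
m((N(-5, 1) + y(-4))*3)*(-315 + 114) = (4 + ((3/2 - ½*(-5)²) - 4)*3)*(-315 + 114) = (4 + ((3/2 - ½*25) - 4)*3)*(-201) = (4 + ((3/2 - 25/2) - 4)*3)*(-201) = (4 + (-11 - 4)*3)*(-201) = (4 - 15*3)*(-201) = (4 - 45)*(-201) = -41*(-201) = 8241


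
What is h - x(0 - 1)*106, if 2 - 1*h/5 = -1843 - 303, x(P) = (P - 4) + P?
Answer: 11376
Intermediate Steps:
x(P) = -4 + 2*P (x(P) = (-4 + P) + P = -4 + 2*P)
h = 10740 (h = 10 - 5*(-1843 - 303) = 10 - 5*(-2146) = 10 + 10730 = 10740)
h - x(0 - 1)*106 = 10740 - (-4 + 2*(0 - 1))*106 = 10740 - (-4 + 2*(-1))*106 = 10740 - (-4 - 2)*106 = 10740 - (-6)*106 = 10740 - 1*(-636) = 10740 + 636 = 11376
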